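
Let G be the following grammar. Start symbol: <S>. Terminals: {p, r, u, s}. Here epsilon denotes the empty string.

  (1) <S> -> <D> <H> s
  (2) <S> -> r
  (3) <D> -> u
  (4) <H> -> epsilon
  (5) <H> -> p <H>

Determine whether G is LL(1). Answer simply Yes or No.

Yes

FIRST(<S>) = {r, u}
FIRST(<D>) = {u}
FIRST(<H>) = {epsilon, p}
FOLLOW(<S>) = {$}
FOLLOW(<D>) = {p, s}
FOLLOW(<H>) = {s}
Each cell of M receives at most one production.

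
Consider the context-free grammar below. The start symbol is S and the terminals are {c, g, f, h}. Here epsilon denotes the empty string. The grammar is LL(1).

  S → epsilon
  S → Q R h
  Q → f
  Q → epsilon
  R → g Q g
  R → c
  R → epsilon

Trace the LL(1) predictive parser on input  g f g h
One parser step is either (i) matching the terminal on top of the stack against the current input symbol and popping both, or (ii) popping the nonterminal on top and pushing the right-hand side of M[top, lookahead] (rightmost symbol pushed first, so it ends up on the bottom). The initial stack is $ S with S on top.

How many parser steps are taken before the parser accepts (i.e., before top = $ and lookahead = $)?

8

     Stack      Input      Action
  1  $ S        g f g h $  expand S → Q R h
  2  $ h R Q    g f g h $  expand Q → epsilon
  3  $ h R      g f g h $  expand R → g Q g
  4  $ h g Q g  g f g h $  match g
  5  $ h g Q    f g h $    expand Q → f
  6  $ h g f    f g h $    match f
  7  $ h g      g h $      match g
  8  $ h        h $        match h
Accept reached after 8 steps.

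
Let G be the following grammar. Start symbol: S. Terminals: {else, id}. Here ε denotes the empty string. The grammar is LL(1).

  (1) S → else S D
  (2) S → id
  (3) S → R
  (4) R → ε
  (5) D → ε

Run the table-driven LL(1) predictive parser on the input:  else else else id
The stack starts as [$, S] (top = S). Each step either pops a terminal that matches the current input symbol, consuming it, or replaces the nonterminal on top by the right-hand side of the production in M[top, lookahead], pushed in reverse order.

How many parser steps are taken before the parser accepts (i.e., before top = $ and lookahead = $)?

step 1: stack=$ S  input=else else else id $  — expand S → else S D
step 2: stack=$ D S else  input=else else else id $  — match else
step 3: stack=$ D S  input=else else id $  — expand S → else S D
step 4: stack=$ D D S else  input=else else id $  — match else
step 5: stack=$ D D S  input=else id $  — expand S → else S D
step 6: stack=$ D D D S else  input=else id $  — match else
step 7: stack=$ D D D S  input=id $  — expand S → id
step 8: stack=$ D D D id  input=id $  — match id
step 9: stack=$ D D D  input=$  — expand D → ε
step 10: stack=$ D D  input=$  — expand D → ε
step 11: stack=$ D  input=$  — expand D → ε
Accept reached after 11 steps.

11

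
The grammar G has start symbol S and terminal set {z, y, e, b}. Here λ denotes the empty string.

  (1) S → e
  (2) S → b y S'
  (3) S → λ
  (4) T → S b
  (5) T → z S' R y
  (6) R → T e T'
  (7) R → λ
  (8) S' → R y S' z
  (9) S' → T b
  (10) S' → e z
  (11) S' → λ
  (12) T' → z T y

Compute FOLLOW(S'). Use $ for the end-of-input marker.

{$, b, e, y, z}

FIRST(S) = {λ, b, e}
FIRST(T') = {z}
FIRST(T) = {b, e, z}  (via S b)
FIRST(R) = {λ, b, e, z}  (via T e T')
FIRST(S') = {λ, b, e, y, z}  (via R y S' z, T b)
FOLLOW(S) includes $ since S is the start symbol.
FOLLOW(S): in T→S b, S is followed by b with FIRST {b}. Thus FOLLOW(S) = {$, b}.
FOLLOW(T): in R→T e T', T is followed by e T' with FIRST {e}; in S'→T b, T is followed by b with FIRST {b}; in T'→z T y, T is followed by y with FIRST {y}. Thus FOLLOW(T) = {b, e, y}.
FOLLOW(R): in T→z S' R y, R is followed by y with FIRST {y}; in S'→R y S' z, R is followed by y S' z with FIRST {y}. Thus FOLLOW(R) = {y}.
FOLLOW(S'): in S→b y S', the suffix after S' is empty, so FOLLOW(S') ⊇ FOLLOW(S) = {$, b}; in T→z S' R y, S' is followed by R y with FIRST {b, e, y, z}; in S'→R y S' z, S' is followed by z with FIRST {z}. Thus FOLLOW(S') = {$, b, e, y, z}.
FOLLOW(T'): in R→T e T', the suffix after T' is empty, so FOLLOW(T') ⊇ FOLLOW(R) = {y}. Thus FOLLOW(T') = {y}.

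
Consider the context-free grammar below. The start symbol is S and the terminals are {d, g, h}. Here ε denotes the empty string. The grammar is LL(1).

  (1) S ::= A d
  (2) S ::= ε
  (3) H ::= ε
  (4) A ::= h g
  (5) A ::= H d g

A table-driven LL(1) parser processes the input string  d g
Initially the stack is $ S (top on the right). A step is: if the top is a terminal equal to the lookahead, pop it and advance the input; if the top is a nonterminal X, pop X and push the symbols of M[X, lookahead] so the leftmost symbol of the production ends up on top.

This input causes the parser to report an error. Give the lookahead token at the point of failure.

step 1: stack=$ S  input=d g $  — expand S ::= A d
step 2: stack=$ d A  input=d g $  — expand A ::= H d g
step 3: stack=$ d g d H  input=d g $  — expand H ::= ε
step 4: stack=$ d g d  input=d g $  — match d
step 5: stack=$ d g  input=g $  — match g
step 6: stack=$ d  input=$  — error: top is terminal d but lookahead is $

$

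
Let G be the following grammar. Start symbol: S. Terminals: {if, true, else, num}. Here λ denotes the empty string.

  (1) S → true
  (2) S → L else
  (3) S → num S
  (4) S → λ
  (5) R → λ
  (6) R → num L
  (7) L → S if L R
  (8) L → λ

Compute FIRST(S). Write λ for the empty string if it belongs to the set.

{λ, else, if, num, true}

FIRST(R) = {λ, num}
FIRST(S) = {λ, else, if, num, true}  (via L else)
FIRST(L) = {λ, else, if, num, true}  (via S if L R)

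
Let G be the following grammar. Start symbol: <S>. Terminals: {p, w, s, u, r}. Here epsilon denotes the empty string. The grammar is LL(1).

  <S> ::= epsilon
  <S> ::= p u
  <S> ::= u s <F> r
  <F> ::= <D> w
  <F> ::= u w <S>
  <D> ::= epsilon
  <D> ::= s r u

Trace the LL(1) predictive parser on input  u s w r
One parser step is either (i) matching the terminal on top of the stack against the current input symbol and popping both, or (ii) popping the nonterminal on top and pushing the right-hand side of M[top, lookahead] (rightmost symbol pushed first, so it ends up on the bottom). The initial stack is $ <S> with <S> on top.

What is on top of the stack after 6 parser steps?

     Stack        Input      Action
  1  $ <S>        u s w r $  expand <S> ::= u s <F> r
  2  $ r <F> s u  u s w r $  match u
  3  $ r <F> s    s w r $    match s
  4  $ r <F>      w r $      expand <F> ::= <D> w
  5  $ r w <D>    w r $      expand <D> ::= epsilon
  6  $ r w        w r $      match w
Stack after step 6: $ r (top = r).

r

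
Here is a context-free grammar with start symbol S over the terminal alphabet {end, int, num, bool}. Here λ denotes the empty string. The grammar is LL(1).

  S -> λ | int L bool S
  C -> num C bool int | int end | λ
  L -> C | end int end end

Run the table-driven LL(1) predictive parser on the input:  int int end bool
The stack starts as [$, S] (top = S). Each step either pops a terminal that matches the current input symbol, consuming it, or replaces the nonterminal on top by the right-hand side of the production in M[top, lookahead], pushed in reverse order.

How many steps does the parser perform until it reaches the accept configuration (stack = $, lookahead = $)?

     Stack             Input               Action
  1  $ S               int int end bool $  expand S -> int L bool S
  2  $ S bool L int    int int end bool $  match int
  3  $ S bool L        int end bool $      expand L -> C
  4  $ S bool C        int end bool $      expand C -> int end
  5  $ S bool end int  int end bool $      match int
  6  $ S bool end      end bool $          match end
  7  $ S bool          bool $              match bool
  8  $ S               $                   expand S -> λ
Accept reached after 8 steps.

8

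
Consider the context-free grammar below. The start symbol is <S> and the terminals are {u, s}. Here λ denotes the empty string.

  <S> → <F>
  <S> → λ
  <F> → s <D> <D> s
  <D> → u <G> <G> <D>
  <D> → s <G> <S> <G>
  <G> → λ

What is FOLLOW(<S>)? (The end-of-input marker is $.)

{$, s, u}

FIRST(<F>): from <F>→s <D> <D> s we get {s}. So FIRST(<F>) = {s}.
FIRST(<D>): from <D>→u <G> <G> <D> we get {u}; from <D>→s <G> <S> <G> we get {s}. So FIRST(<D>) = {s, u}.
FIRST(<G>): from <G>→λ we get {λ}. So FIRST(<G>) = {λ}.
FIRST(<S>): from <S>→<F> we get {s}; from <S>→λ we get {λ}. So FIRST(<S>) = {λ, s}.
FOLLOW(<S>) includes $ since <S> is the start symbol.
FOLLOW(<D>): in <F>→s <D> <D> s (occurrence 1), <D> is followed by <D> s with FIRST {s, u}; in <F>→s <D> <D> s (occurrence 2), <D> is followed by s with FIRST {s}; in <D>→u <G> <G> <D>, the suffix after <D> is empty (adds nothing new). Thus FOLLOW(<D>) = {s, u}.
FOLLOW(<S>): in <D>→s <G> <S> <G>, <S> is followed by <G> with FIRST {λ}; in <D>→s <G> <S> <G>, the suffix after <S> is nullable, so FOLLOW(<S>) ⊇ FOLLOW(<D>) = {s, u}. Thus FOLLOW(<S>) = {$, s, u}.
FOLLOW(<F>): in <S>→<F>, the suffix after <F> is empty, so FOLLOW(<F>) ⊇ FOLLOW(<S>) = {$, s, u}. Thus FOLLOW(<F>) = {$, s, u}.
FOLLOW(<G>): in <D>→u <G> <G> <D> (occurrence 1), <G> is followed by <G> <D> with FIRST {s, u}; in <D>→u <G> <G> <D> (occurrence 2), <G> is followed by <D> with FIRST {s, u}; in <D>→s <G> <S> <G> (occurrence 1), <G> is followed by <S> <G> with FIRST {λ, s}; in <D>→s <G> <S> <G> (occurrence 1), the suffix after <G> is nullable, so FOLLOW(<G>) ⊇ FOLLOW(<D>) = {s, u}; in <D>→s <G> <S> <G> (occurrence 2), the suffix after <G> is empty, so FOLLOW(<G>) ⊇ FOLLOW(<D>) = {s, u}. Thus FOLLOW(<G>) = {s, u}.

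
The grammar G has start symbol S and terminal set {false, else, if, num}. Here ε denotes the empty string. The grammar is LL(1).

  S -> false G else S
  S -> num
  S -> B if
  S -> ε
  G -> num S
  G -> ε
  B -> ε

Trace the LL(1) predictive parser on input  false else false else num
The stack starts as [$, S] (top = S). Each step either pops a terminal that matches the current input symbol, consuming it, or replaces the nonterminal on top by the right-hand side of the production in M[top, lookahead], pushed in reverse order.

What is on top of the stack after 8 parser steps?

S

step 1: stack=$ S  input=false else false else num $  — expand S -> false G else S
step 2: stack=$ S else G false  input=false else false else num $  — match false
step 3: stack=$ S else G  input=else false else num $  — expand G -> ε
step 4: stack=$ S else  input=else false else num $  — match else
step 5: stack=$ S  input=false else num $  — expand S -> false G else S
step 6: stack=$ S else G false  input=false else num $  — match false
step 7: stack=$ S else G  input=else num $  — expand G -> ε
step 8: stack=$ S else  input=else num $  — match else
Stack after step 8: $ S (top = S).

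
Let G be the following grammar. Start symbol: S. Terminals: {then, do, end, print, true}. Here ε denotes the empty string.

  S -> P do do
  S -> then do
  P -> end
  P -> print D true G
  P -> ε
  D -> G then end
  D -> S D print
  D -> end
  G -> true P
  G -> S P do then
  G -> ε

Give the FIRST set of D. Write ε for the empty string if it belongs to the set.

{do, end, print, then, true}

FIRST(P): from P->end we get {end}; from P->print D true G we get {print}; from P->ε we get {ε}. So FIRST(P) = {ε, end, print}.
FIRST(S): from S->P do do we get {do, end, print}; from S->then do we get {then}. So FIRST(S) = {do, end, print, then}.
FIRST(G): from G->true P we get {true}; from G->S P do then we get {do, end, print, then}; from G->ε we get {ε}. So FIRST(G) = {ε, do, end, print, then, true}.
FIRST(D): from D->G then end we get {do, end, print, then, true}; from D->S D print we get {do, end, print, then}; from D->end we get {end}. So FIRST(D) = {do, end, print, then, true}.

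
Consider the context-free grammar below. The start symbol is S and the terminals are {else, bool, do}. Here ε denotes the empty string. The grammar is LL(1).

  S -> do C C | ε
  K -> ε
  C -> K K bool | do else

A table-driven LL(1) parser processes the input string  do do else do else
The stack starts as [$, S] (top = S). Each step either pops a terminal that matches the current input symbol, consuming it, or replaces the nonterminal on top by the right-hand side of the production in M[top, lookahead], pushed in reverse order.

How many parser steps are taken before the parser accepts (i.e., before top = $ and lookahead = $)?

8

     Stack        Input                 Action
  1  $ S          do do else do else $  expand S -> do C C
  2  $ C C do     do do else do else $  match do
  3  $ C C        do else do else $     expand C -> do else
  4  $ C else do  do else do else $     match do
  5  $ C else     else do else $        match else
  6  $ C          do else $             expand C -> do else
  7  $ else do    do else $             match do
  8  $ else       else $                match else
Accept reached after 8 steps.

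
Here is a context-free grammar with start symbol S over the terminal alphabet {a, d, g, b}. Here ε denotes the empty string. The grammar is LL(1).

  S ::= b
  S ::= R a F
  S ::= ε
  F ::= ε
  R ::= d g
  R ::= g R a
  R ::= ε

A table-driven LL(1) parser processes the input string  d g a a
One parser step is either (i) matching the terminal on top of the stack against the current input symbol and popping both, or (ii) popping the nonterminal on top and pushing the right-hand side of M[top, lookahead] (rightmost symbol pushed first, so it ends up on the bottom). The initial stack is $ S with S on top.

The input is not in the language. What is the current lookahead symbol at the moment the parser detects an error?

     Stack      Input      Action
  1  $ S        d g a a $  expand S ::= R a F
  2  $ F a R    d g a a $  expand R ::= d g
  3  $ F a g d  d g a a $  match d
  4  $ F a g    g a a $    match g
  5  $ F a      a a $      match a
  6  $ F        a $        error: M[F, a] is empty

a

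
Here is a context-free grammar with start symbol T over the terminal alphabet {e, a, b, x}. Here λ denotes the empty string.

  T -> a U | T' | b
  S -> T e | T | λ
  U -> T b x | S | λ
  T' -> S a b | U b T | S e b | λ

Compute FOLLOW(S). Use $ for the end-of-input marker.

FIRST(T): from T->a U we get {a}; from T->T' we get {λ, a, b, e}; from T->b we get {b}. So FIRST(T) = {λ, a, b, e}.
FIRST(S): from S->T e we get {a, b, e}; from S->T we get {λ, a, b, e}; from S->λ we get {λ}. So FIRST(S) = {λ, a, b, e}.
FIRST(U): from U->T b x we get {a, b, e}; from U->S we get {λ, a, b, e}; from U->λ we get {λ}. So FIRST(U) = {λ, a, b, e}.
FIRST(T'): from T'->S a b we get {a, b, e}; from T'->U b T we get {a, b, e}; from T'->S e b we get {a, b, e}; from T'->λ we get {λ}. So FIRST(T') = {λ, a, b, e}.
FOLLOW(T) includes $ since T is the start symbol.
FOLLOW(T): in S->T e, T is followed by e with FIRST {e}; in S->T, the suffix after T is empty, so FOLLOW(T) ⊇ FOLLOW(S) = {$, a, b, e}; in U->T b x, T is followed by b x with FIRST {b}; in T'->U b T, the suffix after T is empty, so FOLLOW(T) ⊇ FOLLOW(T') = {$, a, b, e}. Thus FOLLOW(T) = {$, a, b, e}.
FOLLOW(U): in T->a U, the suffix after U is empty, so FOLLOW(U) ⊇ FOLLOW(T) = {$, a, b, e}; in T'->U b T, U is followed by b T with FIRST {b}. Thus FOLLOW(U) = {$, a, b, e}.
FOLLOW(S): in U->S, the suffix after S is empty, so FOLLOW(S) ⊇ FOLLOW(U) = {$, a, b, e}; in T'->S a b, S is followed by a b with FIRST {a}; in T'->S e b, S is followed by e b with FIRST {e}. Thus FOLLOW(S) = {$, a, b, e}.
FOLLOW(T'): in T->T', the suffix after T' is empty, so FOLLOW(T') ⊇ FOLLOW(T) = {$, a, b, e}. Thus FOLLOW(T') = {$, a, b, e}.

{$, a, b, e}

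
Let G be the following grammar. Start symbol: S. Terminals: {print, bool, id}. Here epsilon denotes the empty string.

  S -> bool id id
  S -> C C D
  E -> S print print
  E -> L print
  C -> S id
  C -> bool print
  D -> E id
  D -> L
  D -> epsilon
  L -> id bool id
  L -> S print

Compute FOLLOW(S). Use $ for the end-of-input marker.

FIRST(S): from S->bool id id we get {bool}; from S->C C D we get {bool}. So FIRST(S) = {bool}.
FIRST(C): from C->S id we get {bool}; from C->bool print we get {bool}. So FIRST(C) = {bool}.
FIRST(L): from L->id bool id we get {id}; from L->S print we get {bool}. So FIRST(L) = {bool, id}.
FIRST(E): from E->S print print we get {bool}; from E->L print we get {bool, id}. So FIRST(E) = {bool, id}.
FIRST(D): from D->E id we get {bool, id}; from D->L we get {bool, id}; from D->epsilon we get {epsilon}. So FIRST(D) = {epsilon, bool, id}.
FOLLOW(S) includes $ since S is the start symbol.
FOLLOW(S): in E->S print print, S is followed by print print with FIRST {print}; in C->S id, S is followed by id with FIRST {id}; in L->S print, S is followed by print with FIRST {print}. Thus FOLLOW(S) = {$, id, print}.
FOLLOW(E): in D->E id, E is followed by id with FIRST {id}. Thus FOLLOW(E) = {id}.
FOLLOW(C): in S->C C D (occurrence 1), C is followed by C D with FIRST {bool}; in S->C C D (occurrence 2), C is followed by D with FIRST {epsilon, bool, id}; in S->C C D (occurrence 2), the suffix after C is nullable, so FOLLOW(C) ⊇ FOLLOW(S) = {$, id, print}. Thus FOLLOW(C) = {$, bool, id, print}.
FOLLOW(D): in S->C C D, the suffix after D is empty, so FOLLOW(D) ⊇ FOLLOW(S) = {$, id, print}. Thus FOLLOW(D) = {$, id, print}.
FOLLOW(L): in E->L print, L is followed by print with FIRST {print}; in D->L, the suffix after L is empty, so FOLLOW(L) ⊇ FOLLOW(D) = {$, id, print}. Thus FOLLOW(L) = {$, id, print}.

{$, id, print}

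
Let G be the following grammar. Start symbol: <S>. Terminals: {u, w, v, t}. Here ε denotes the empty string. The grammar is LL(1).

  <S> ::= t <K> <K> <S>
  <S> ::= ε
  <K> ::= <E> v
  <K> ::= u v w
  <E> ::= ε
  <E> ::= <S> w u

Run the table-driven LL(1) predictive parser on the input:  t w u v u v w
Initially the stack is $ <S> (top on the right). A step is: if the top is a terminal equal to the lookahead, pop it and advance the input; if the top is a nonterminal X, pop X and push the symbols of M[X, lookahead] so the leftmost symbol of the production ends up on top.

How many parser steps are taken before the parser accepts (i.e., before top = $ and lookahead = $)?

step 1: stack=$ <S>  input=t w u v u v w $  — expand <S> ::= t <K> <K> <S>
step 2: stack=$ <S> <K> <K> t  input=t w u v u v w $  — match t
step 3: stack=$ <S> <K> <K>  input=w u v u v w $  — expand <K> ::= <E> v
step 4: stack=$ <S> <K> v <E>  input=w u v u v w $  — expand <E> ::= <S> w u
step 5: stack=$ <S> <K> v u w <S>  input=w u v u v w $  — expand <S> ::= ε
step 6: stack=$ <S> <K> v u w  input=w u v u v w $  — match w
step 7: stack=$ <S> <K> v u  input=u v u v w $  — match u
step 8: stack=$ <S> <K> v  input=v u v w $  — match v
step 9: stack=$ <S> <K>  input=u v w $  — expand <K> ::= u v w
step 10: stack=$ <S> w v u  input=u v w $  — match u
step 11: stack=$ <S> w v  input=v w $  — match v
step 12: stack=$ <S> w  input=w $  — match w
step 13: stack=$ <S>  input=$  — expand <S> ::= ε
Accept reached after 13 steps.

13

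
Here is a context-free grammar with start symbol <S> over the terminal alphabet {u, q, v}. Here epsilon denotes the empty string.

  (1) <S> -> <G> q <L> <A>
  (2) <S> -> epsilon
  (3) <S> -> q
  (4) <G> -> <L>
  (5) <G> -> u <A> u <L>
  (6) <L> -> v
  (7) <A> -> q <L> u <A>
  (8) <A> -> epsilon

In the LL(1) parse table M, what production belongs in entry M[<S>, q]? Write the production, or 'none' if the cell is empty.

<S> -> q

FIRST(<L>) = {v}
FIRST(<A>) = {epsilon, q}
FIRST(<G>) = {u, v}  (via <L>)
FIRST(<S>) = {epsilon, q, u, v}  (via <G> q <L> <A>)
FOLLOW(<S>) includes $ since <S> is the start symbol.
FOLLOW(<S>): <S> appears on no right-hand side. Thus FOLLOW(<S>) = {$}.
For <S> -> <G> q <L> <A>: FIRST(<G> q <L> <A>) = {u, v}, so it goes in M[<S>, t] for t ∈ {u, v}.
For <S> -> epsilon: FIRST(epsilon) = {epsilon}, so it goes in M[<S>, t] for t ∈ {}; since epsilon ∈ FIRST, also for every t ∈ FOLLOW(<S>) = {$}.
For <S> -> q: FIRST(q) = {q}, so it goes in M[<S>, t] for t ∈ {q}.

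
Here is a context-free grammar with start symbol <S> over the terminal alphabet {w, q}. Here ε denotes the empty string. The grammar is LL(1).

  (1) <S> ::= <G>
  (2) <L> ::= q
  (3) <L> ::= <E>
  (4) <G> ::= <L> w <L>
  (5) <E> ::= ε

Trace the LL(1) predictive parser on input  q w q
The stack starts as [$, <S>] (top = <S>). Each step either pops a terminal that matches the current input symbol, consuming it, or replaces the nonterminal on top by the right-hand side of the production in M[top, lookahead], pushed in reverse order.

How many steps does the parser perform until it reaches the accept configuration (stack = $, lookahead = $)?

7

step 1: stack=$ <S>  input=q w q $  — expand <S> ::= <G>
step 2: stack=$ <G>  input=q w q $  — expand <G> ::= <L> w <L>
step 3: stack=$ <L> w <L>  input=q w q $  — expand <L> ::= q
step 4: stack=$ <L> w q  input=q w q $  — match q
step 5: stack=$ <L> w  input=w q $  — match w
step 6: stack=$ <L>  input=q $  — expand <L> ::= q
step 7: stack=$ q  input=q $  — match q
Accept reached after 7 steps.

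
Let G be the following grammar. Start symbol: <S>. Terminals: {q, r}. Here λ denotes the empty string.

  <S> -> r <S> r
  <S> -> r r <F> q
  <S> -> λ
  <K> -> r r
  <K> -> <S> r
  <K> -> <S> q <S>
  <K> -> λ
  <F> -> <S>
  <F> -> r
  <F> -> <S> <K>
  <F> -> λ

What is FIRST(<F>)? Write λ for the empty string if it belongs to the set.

{λ, q, r}

FIRST(<S>): from <S>->r <S> r we get {r}; from <S>->r r <F> q we get {r}; from <S>->λ we get {λ}. So FIRST(<S>) = {λ, r}.
FIRST(<K>): from <K>->r r we get {r}; from <K>-><S> r we get {r}; from <K>-><S> q <S> we get {q, r}; from <K>->λ we get {λ}. So FIRST(<K>) = {λ, q, r}.
FIRST(<F>): from <F>-><S> we get {λ, r}; from <F>->r we get {r}; from <F>-><S> <K> we get {λ, q, r}; from <F>->λ we get {λ}. So FIRST(<F>) = {λ, q, r}.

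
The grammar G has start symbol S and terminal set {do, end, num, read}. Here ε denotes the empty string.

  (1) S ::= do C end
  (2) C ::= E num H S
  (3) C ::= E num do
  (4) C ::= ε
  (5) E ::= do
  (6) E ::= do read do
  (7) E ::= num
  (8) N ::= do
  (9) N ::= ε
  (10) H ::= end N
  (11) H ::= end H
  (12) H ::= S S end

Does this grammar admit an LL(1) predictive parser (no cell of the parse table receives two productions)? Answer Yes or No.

FIRST(S) = {do}
FIRST(C) = {ε, do, num}
FIRST(E) = {do, num}
FIRST(N) = {ε, do}
FIRST(H) = {do, end}
FOLLOW(S) = {$, do, end}
FOLLOW(C) = {end}
FOLLOW(E) = {num}
FOLLOW(N) = {do}
FOLLOW(H) = {do}
Cell M[C, do] receives both C ::= E num H S and C ::= E num do — the grammar is not LL(1).

No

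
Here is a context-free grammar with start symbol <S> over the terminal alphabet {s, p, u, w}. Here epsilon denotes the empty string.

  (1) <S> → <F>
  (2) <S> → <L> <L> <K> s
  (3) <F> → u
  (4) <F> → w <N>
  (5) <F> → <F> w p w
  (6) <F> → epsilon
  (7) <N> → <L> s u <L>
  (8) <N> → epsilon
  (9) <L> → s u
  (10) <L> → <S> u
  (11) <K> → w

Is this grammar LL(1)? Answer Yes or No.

FIRST(<S>) = {epsilon, s, u, w}
FIRST(<F>) = {epsilon, u, w}
FIRST(<N>) = {epsilon, s, u, w}
FIRST(<L>) = {s, u, w}
FIRST(<K>) = {w}
FOLLOW(<S>) = {$, u}
FOLLOW(<F>) = {$, u, w}
FOLLOW(<N>) = {$, u, w}
FOLLOW(<L>) = {$, s, u, w}
FOLLOW(<K>) = {s}
Cell M[<F>, u] receives both <F> → u and <F> → <F> w p w and <F> → epsilon — the grammar is not LL(1).

No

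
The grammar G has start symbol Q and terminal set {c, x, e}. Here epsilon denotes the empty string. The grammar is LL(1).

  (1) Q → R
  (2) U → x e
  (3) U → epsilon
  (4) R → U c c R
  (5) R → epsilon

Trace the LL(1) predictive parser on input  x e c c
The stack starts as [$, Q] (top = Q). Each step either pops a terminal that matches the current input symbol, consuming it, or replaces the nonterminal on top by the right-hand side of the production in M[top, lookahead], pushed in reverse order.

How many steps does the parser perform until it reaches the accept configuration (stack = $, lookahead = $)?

step 1: stack=$ Q  input=x e c c $  — expand Q → R
step 2: stack=$ R  input=x e c c $  — expand R → U c c R
step 3: stack=$ R c c U  input=x e c c $  — expand U → x e
step 4: stack=$ R c c e x  input=x e c c $  — match x
step 5: stack=$ R c c e  input=e c c $  — match e
step 6: stack=$ R c c  input=c c $  — match c
step 7: stack=$ R c  input=c $  — match c
step 8: stack=$ R  input=$  — expand R → epsilon
Accept reached after 8 steps.

8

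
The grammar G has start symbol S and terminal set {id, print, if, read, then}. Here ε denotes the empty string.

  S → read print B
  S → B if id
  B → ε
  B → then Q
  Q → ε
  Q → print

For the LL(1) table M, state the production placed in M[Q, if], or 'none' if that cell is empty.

FIRST(B) = {ε, then}
FIRST(Q) = {ε, print}
FIRST(S) = {if, read, then}  (via B if id)
FOLLOW(S) includes $ since S is the start symbol.
FOLLOW(B): in S→read print B, the suffix after B is empty, so FOLLOW(B) ⊇ FOLLOW(S) = {$}; in S→B if id, B is followed by if id with FIRST {if}. Thus FOLLOW(B) = {$, if}.
FOLLOW(Q): in B→then Q, the suffix after Q is empty, so FOLLOW(Q) ⊇ FOLLOW(B) = {$, if}. Thus FOLLOW(Q) = {$, if}.
For Q → ε: FIRST(ε) = {ε}, so it goes in M[Q, t] for t ∈ {}; since ε ∈ FIRST, also for every t ∈ FOLLOW(Q) = {$, if}.
For Q → print: FIRST(print) = {print}, so it goes in M[Q, t] for t ∈ {print}.

Q → ε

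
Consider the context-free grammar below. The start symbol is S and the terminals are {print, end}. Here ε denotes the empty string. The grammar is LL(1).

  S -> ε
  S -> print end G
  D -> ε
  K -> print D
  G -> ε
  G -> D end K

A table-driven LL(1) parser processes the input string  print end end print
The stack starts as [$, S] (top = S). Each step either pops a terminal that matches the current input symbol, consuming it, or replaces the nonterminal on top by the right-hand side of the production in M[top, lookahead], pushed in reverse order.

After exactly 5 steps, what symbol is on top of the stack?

end

step 1: stack=$ S  input=print end end print $  — expand S -> print end G
step 2: stack=$ G end print  input=print end end print $  — match print
step 3: stack=$ G end  input=end end print $  — match end
step 4: stack=$ G  input=end print $  — expand G -> D end K
step 5: stack=$ K end D  input=end print $  — expand D -> ε
Stack after step 5: $ K end (top = end).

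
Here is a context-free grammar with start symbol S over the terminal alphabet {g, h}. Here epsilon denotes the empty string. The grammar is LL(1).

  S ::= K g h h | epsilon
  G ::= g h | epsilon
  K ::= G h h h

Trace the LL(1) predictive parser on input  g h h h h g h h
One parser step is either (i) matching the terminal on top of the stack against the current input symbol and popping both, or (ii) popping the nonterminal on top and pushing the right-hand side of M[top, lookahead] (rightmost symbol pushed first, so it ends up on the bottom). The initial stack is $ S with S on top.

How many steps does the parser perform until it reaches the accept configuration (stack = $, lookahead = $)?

      Stack              Input              Action
   1  $ S                g h h h h g h h $  expand S ::= K g h h
   2  $ h h g K          g h h h h g h h $  expand K ::= G h h h
   3  $ h h g h h h G    g h h h h g h h $  expand G ::= g h
   4  $ h h g h h h h g  g h h h h g h h $  match g
   5  $ h h g h h h h    h h h h g h h $    match h
   6  $ h h g h h h      h h h g h h $      match h
   7  $ h h g h h        h h g h h $        match h
   8  $ h h g h          h g h h $          match h
   9  $ h h g            g h h $            match g
  10  $ h h              h h $              match h
  11  $ h                h $                match h
Accept reached after 11 steps.

11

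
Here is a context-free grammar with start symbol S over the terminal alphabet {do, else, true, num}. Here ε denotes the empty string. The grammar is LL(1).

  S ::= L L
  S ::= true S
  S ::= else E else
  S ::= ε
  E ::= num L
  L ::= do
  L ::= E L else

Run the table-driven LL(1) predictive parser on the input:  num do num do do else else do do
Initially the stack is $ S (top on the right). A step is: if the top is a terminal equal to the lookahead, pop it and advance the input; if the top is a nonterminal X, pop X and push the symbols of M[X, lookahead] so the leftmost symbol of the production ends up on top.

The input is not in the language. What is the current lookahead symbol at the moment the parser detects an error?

step 1: stack=$ S  input=num do num do do else else do do $  — expand S ::= L L
step 2: stack=$ L L  input=num do num do do else else do do $  — expand L ::= E L else
step 3: stack=$ L else L E  input=num do num do do else else do do $  — expand E ::= num L
step 4: stack=$ L else L L num  input=num do num do do else else do do $  — match num
step 5: stack=$ L else L L  input=do num do do else else do do $  — expand L ::= do
step 6: stack=$ L else L do  input=do num do do else else do do $  — match do
step 7: stack=$ L else L  input=num do do else else do do $  — expand L ::= E L else
step 8: stack=$ L else else L E  input=num do do else else do do $  — expand E ::= num L
step 9: stack=$ L else else L L num  input=num do do else else do do $  — match num
step 10: stack=$ L else else L L  input=do do else else do do $  — expand L ::= do
step 11: stack=$ L else else L do  input=do do else else do do $  — match do
step 12: stack=$ L else else L  input=do else else do do $  — expand L ::= do
step 13: stack=$ L else else do  input=do else else do do $  — match do
step 14: stack=$ L else else  input=else else do do $  — match else
step 15: stack=$ L else  input=else do do $  — match else
step 16: stack=$ L  input=do do $  — expand L ::= do
step 17: stack=$ do  input=do do $  — match do
step 18: stack=$  input=do $  — error: stack empty but input remains

do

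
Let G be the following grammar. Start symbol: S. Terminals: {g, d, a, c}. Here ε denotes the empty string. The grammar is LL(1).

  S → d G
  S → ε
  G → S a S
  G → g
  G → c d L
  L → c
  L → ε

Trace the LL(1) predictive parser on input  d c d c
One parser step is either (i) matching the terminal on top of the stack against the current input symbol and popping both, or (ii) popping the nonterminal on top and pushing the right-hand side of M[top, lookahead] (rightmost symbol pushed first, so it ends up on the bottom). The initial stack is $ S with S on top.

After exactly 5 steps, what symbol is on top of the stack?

L

step 1: stack=$ S  input=d c d c $  — expand S → d G
step 2: stack=$ G d  input=d c d c $  — match d
step 3: stack=$ G  input=c d c $  — expand G → c d L
step 4: stack=$ L d c  input=c d c $  — match c
step 5: stack=$ L d  input=d c $  — match d
Stack after step 5: $ L (top = L).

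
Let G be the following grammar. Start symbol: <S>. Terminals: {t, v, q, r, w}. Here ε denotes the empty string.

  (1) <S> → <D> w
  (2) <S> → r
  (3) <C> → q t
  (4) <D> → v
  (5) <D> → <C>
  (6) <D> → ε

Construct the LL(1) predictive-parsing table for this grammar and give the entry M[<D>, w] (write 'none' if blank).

FIRST(<C>): from <C>→q t we get {q}. So FIRST(<C>) = {q}.
FIRST(<D>): from <D>→v we get {v}; from <D>→<C> we get {q}; from <D>→ε we get {ε}. So FIRST(<D>) = {ε, q, v}.
FIRST(<S>): from <S>→<D> w we get {q, v, w}; from <S>→r we get {r}. So FIRST(<S>) = {q, r, v, w}.
FOLLOW(<S>) includes $ since <S> is the start symbol.
FOLLOW(<D>): in <S>→<D> w, <D> is followed by w with FIRST {w}. Thus FOLLOW(<D>) = {w}.
For <D> → v: FIRST(v) = {v}, so it goes in M[<D>, t] for t ∈ {v}.
For <D> → <C>: FIRST(<C>) = {q}, so it goes in M[<D>, t] for t ∈ {q}.
For <D> → ε: FIRST(ε) = {ε}, so it goes in M[<D>, t] for t ∈ {}; since ε ∈ FIRST, also for every t ∈ FOLLOW(<D>) = {w}.

<D> → ε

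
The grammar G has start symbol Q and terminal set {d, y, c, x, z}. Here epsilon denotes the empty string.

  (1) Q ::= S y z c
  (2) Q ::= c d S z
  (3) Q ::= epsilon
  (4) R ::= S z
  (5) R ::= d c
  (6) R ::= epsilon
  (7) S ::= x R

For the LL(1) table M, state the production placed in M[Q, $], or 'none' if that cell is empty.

FIRST(S): from S::=x R we get {x}. So FIRST(S) = {x}.
FIRST(Q): from Q::=S y z c we get {x}; from Q::=c d S z we get {c}; from Q::=epsilon we get {epsilon}. So FIRST(Q) = {epsilon, c, x}.
FIRST(R): from R::=S z we get {x}; from R::=d c we get {d}; from R::=epsilon we get {epsilon}. So FIRST(R) = {epsilon, d, x}.
FOLLOW(Q) includes $ since Q is the start symbol.
FOLLOW(Q): Q appears on no right-hand side. Thus FOLLOW(Q) = {$}.
For Q ::= S y z c: FIRST(S y z c) = {x}, so it goes in M[Q, t] for t ∈ {x}.
For Q ::= c d S z: FIRST(c d S z) = {c}, so it goes in M[Q, t] for t ∈ {c}.
For Q ::= epsilon: FIRST(epsilon) = {epsilon}, so it goes in M[Q, t] for t ∈ {}; since epsilon ∈ FIRST, also for every t ∈ FOLLOW(Q) = {$}.

Q ::= epsilon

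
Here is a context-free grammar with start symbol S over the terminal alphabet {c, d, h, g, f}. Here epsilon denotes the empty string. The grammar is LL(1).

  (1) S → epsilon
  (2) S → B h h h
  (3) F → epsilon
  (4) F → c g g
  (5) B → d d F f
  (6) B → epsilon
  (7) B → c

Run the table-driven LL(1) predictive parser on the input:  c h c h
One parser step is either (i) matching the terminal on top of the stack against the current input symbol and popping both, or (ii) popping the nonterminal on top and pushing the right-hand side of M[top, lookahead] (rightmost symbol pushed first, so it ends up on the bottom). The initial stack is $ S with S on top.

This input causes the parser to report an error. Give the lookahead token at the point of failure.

c

     Stack      Input      Action
  1  $ S        c h c h $  expand S → B h h h
  2  $ h h h B  c h c h $  expand B → c
  3  $ h h h c  c h c h $  match c
  4  $ h h h    h c h $    match h
  5  $ h h      c h $      error: top is terminal h but lookahead is c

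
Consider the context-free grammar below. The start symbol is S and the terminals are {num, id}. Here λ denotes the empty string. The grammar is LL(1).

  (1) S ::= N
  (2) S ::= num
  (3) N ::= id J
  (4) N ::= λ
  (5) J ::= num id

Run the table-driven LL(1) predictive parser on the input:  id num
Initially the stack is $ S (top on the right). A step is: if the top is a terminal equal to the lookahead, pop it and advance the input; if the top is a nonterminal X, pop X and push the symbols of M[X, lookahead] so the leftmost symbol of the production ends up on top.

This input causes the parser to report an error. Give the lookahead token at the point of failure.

$

step 1: stack=$ S  input=id num $  — expand S ::= N
step 2: stack=$ N  input=id num $  — expand N ::= id J
step 3: stack=$ J id  input=id num $  — match id
step 4: stack=$ J  input=num $  — expand J ::= num id
step 5: stack=$ id num  input=num $  — match num
step 6: stack=$ id  input=$  — error: top is terminal id but lookahead is $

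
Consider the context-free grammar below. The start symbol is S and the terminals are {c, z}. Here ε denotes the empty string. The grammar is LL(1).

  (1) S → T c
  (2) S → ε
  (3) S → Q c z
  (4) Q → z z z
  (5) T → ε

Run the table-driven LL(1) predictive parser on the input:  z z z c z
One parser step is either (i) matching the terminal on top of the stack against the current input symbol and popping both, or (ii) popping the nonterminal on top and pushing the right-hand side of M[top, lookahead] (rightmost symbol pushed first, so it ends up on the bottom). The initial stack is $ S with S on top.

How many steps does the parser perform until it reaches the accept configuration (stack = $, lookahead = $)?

     Stack        Input        Action
  1  $ S          z z z c z $  expand S → Q c z
  2  $ z c Q      z z z c z $  expand Q → z z z
  3  $ z c z z z  z z z c z $  match z
  4  $ z c z z    z z c z $    match z
  5  $ z c z      z c z $      match z
  6  $ z c        c z $        match c
  7  $ z          z $          match z
Accept reached after 7 steps.

7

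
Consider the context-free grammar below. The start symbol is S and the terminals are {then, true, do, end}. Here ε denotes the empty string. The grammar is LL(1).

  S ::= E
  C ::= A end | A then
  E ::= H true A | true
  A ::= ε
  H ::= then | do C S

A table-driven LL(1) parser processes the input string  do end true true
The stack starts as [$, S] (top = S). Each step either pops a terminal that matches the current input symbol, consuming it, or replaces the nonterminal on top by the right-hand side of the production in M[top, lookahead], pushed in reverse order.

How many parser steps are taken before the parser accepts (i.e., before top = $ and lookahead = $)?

      Stack             Input               Action
   1  $ S               do end true true $  expand S ::= E
   2  $ E               do end true true $  expand E ::= H true A
   3  $ A true H        do end true true $  expand H ::= do C S
   4  $ A true S C do   do end true true $  match do
   5  $ A true S C      end true true $     expand C ::= A end
   6  $ A true S end A  end true true $     expand A ::= ε
   7  $ A true S end    end true true $     match end
   8  $ A true S        true true $         expand S ::= E
   9  $ A true E        true true $         expand E ::= true
  10  $ A true true     true true $         match true
  11  $ A true          true $              match true
  12  $ A               $                   expand A ::= ε
Accept reached after 12 steps.

12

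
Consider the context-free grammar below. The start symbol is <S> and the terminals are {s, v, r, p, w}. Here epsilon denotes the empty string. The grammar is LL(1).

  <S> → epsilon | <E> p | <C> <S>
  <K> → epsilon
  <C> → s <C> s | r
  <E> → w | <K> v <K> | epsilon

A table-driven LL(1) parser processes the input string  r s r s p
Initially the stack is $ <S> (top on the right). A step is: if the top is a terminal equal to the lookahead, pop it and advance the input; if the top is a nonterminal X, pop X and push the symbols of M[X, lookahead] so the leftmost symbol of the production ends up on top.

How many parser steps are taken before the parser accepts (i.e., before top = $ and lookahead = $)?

      Stack          Input        Action
   1  $ <S>          r s r s p $  expand <S> → <C> <S>
   2  $ <S> <C>      r s r s p $  expand <C> → r
   3  $ <S> r        r s r s p $  match r
   4  $ <S>          s r s p $    expand <S> → <C> <S>
   5  $ <S> <C>      s r s p $    expand <C> → s <C> s
   6  $ <S> s <C> s  s r s p $    match s
   7  $ <S> s <C>    r s p $      expand <C> → r
   8  $ <S> s r      r s p $      match r
   9  $ <S> s        s p $        match s
  10  $ <S>          p $          expand <S> → <E> p
  11  $ p <E>        p $          expand <E> → epsilon
  12  $ p            p $          match p
Accept reached after 12 steps.

12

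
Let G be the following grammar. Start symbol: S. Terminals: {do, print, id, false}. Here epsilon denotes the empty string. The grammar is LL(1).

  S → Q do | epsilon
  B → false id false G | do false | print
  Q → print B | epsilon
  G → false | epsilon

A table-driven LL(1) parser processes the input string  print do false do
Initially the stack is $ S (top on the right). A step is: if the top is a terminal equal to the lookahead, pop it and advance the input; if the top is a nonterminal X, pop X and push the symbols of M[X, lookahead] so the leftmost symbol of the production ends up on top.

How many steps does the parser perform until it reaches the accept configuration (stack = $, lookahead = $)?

step 1: stack=$ S  input=print do false do $  — expand S → Q do
step 2: stack=$ do Q  input=print do false do $  — expand Q → print B
step 3: stack=$ do B print  input=print do false do $  — match print
step 4: stack=$ do B  input=do false do $  — expand B → do false
step 5: stack=$ do false do  input=do false do $  — match do
step 6: stack=$ do false  input=false do $  — match false
step 7: stack=$ do  input=do $  — match do
Accept reached after 7 steps.

7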